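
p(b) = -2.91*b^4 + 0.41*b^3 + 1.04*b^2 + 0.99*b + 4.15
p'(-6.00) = 2547.03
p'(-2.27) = 138.76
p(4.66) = -1299.42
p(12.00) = -59467.49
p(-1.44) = -8.86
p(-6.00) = -3824.27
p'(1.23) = -16.25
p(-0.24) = 3.96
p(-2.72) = -158.38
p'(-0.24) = 0.72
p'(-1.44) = 35.30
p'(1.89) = -69.27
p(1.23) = 1.04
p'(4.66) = -1140.51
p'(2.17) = -107.65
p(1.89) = -24.63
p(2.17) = -49.14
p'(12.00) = -19910.85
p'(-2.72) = 238.67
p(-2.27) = -74.80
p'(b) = -11.64*b^3 + 1.23*b^2 + 2.08*b + 0.99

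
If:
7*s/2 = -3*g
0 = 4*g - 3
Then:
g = 3/4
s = -9/14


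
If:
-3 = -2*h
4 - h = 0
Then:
No Solution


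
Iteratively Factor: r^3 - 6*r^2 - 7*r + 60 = (r - 5)*(r^2 - r - 12) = (r - 5)*(r + 3)*(r - 4)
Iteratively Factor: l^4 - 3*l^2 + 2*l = (l - 1)*(l^3 + l^2 - 2*l) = l*(l - 1)*(l^2 + l - 2) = l*(l - 1)^2*(l + 2)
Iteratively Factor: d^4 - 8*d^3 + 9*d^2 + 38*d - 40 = (d - 4)*(d^3 - 4*d^2 - 7*d + 10) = (d - 4)*(d + 2)*(d^2 - 6*d + 5) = (d - 5)*(d - 4)*(d + 2)*(d - 1)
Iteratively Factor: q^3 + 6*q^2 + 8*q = (q)*(q^2 + 6*q + 8) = q*(q + 2)*(q + 4)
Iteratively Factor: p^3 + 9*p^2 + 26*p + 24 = (p + 2)*(p^2 + 7*p + 12) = (p + 2)*(p + 4)*(p + 3)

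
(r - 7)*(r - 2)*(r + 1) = r^3 - 8*r^2 + 5*r + 14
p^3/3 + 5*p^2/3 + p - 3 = (p/3 + 1)*(p - 1)*(p + 3)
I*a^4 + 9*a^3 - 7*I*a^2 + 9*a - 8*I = (a - 8*I)*(a - I)*(a + I)*(I*a + 1)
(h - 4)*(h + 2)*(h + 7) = h^3 + 5*h^2 - 22*h - 56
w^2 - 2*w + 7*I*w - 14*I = (w - 2)*(w + 7*I)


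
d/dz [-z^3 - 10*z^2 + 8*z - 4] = -3*z^2 - 20*z + 8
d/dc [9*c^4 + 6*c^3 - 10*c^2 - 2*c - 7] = 36*c^3 + 18*c^2 - 20*c - 2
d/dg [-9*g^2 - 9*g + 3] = -18*g - 9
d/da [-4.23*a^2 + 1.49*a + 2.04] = 1.49 - 8.46*a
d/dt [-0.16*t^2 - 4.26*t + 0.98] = -0.32*t - 4.26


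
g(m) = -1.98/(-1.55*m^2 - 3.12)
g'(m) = -6.138*m/(-1.55*m^2 - 3.12)^2 = -6.138*m/(1.55*m^2 + 3.12)^2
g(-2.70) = 0.14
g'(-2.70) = 0.08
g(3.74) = 0.08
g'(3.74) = -0.04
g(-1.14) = 0.39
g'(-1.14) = 0.27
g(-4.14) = 0.07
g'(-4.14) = 0.03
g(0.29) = 0.61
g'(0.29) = -0.17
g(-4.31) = 0.06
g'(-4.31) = 0.03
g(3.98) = 0.07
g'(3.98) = -0.03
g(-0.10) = 0.63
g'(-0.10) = 0.06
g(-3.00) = 0.12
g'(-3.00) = 0.06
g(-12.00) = 0.01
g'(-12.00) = 0.00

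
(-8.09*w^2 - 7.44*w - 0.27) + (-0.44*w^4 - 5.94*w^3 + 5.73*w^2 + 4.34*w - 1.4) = -0.44*w^4 - 5.94*w^3 - 2.36*w^2 - 3.1*w - 1.67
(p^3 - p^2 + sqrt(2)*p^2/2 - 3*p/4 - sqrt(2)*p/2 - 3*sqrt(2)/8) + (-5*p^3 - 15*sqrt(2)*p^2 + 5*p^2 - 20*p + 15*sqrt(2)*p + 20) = -4*p^3 - 29*sqrt(2)*p^2/2 + 4*p^2 - 83*p/4 + 29*sqrt(2)*p/2 - 3*sqrt(2)/8 + 20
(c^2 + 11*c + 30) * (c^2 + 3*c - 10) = c^4 + 14*c^3 + 53*c^2 - 20*c - 300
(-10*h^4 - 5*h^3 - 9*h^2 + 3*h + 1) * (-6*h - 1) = 60*h^5 + 40*h^4 + 59*h^3 - 9*h^2 - 9*h - 1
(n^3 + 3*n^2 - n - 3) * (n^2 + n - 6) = n^5 + 4*n^4 - 4*n^3 - 22*n^2 + 3*n + 18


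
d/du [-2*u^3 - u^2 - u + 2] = -6*u^2 - 2*u - 1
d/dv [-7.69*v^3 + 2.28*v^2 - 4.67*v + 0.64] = -23.07*v^2 + 4.56*v - 4.67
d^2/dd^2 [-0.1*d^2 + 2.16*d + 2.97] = -0.200000000000000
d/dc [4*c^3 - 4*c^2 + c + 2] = 12*c^2 - 8*c + 1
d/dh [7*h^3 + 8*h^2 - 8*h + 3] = 21*h^2 + 16*h - 8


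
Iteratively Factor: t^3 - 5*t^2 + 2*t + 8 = (t - 4)*(t^2 - t - 2) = (t - 4)*(t + 1)*(t - 2)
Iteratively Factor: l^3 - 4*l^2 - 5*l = (l)*(l^2 - 4*l - 5) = l*(l + 1)*(l - 5)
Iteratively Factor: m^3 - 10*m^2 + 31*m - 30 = (m - 3)*(m^2 - 7*m + 10) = (m - 3)*(m - 2)*(m - 5)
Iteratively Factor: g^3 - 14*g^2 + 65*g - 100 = (g - 4)*(g^2 - 10*g + 25) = (g - 5)*(g - 4)*(g - 5)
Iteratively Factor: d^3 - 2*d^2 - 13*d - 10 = (d + 1)*(d^2 - 3*d - 10) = (d + 1)*(d + 2)*(d - 5)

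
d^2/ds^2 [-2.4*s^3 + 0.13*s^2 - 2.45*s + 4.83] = 0.26 - 14.4*s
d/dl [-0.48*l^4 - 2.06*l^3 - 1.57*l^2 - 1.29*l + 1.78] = -1.92*l^3 - 6.18*l^2 - 3.14*l - 1.29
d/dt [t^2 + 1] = 2*t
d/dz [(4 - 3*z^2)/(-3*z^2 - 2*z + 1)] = 2*(3*z^2 + 9*z + 4)/(9*z^4 + 12*z^3 - 2*z^2 - 4*z + 1)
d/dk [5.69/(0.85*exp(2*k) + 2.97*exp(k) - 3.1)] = (-9.673*exp(k) - 16.8993)*exp(k)/(0.85*exp(2*k) + 2.97*exp(k) - 3.1)^2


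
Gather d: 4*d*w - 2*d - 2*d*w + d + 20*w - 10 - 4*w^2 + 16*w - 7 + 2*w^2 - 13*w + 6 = d*(2*w - 1) - 2*w^2 + 23*w - 11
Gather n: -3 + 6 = 3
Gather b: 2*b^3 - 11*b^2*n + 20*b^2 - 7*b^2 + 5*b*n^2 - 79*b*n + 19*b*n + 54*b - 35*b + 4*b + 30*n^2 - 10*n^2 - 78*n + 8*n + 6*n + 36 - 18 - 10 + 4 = 2*b^3 + b^2*(13 - 11*n) + b*(5*n^2 - 60*n + 23) + 20*n^2 - 64*n + 12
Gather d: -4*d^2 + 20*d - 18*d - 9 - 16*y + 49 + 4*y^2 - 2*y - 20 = -4*d^2 + 2*d + 4*y^2 - 18*y + 20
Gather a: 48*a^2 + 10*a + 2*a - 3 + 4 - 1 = 48*a^2 + 12*a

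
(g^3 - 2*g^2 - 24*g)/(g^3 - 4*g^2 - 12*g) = (g + 4)/(g + 2)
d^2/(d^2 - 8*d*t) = d/(d - 8*t)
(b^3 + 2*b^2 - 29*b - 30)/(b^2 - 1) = (b^2 + b - 30)/(b - 1)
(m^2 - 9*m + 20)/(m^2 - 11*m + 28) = (m - 5)/(m - 7)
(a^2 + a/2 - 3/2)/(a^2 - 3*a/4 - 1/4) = 2*(2*a + 3)/(4*a + 1)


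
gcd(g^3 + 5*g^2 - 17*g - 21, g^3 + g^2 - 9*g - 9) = g^2 - 2*g - 3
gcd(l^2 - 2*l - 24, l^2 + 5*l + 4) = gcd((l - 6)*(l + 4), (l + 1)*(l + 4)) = l + 4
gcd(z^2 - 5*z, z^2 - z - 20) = z - 5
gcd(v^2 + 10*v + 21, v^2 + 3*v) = v + 3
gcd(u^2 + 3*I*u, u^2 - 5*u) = u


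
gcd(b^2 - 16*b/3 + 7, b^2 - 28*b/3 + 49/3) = b - 7/3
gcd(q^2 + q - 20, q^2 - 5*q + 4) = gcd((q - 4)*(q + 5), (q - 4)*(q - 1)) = q - 4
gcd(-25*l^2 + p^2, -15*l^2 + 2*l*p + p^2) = 5*l + p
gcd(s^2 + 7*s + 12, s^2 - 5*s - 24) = s + 3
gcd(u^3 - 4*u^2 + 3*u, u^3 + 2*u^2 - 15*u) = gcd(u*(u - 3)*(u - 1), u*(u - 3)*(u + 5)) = u^2 - 3*u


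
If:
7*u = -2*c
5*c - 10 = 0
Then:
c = 2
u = -4/7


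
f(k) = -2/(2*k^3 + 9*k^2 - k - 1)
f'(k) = -2*(-6*k^2 - 18*k + 1)/(2*k^3 + 9*k^2 - k - 1)^2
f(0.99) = -0.23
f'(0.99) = 0.59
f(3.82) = -0.01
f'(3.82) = 0.01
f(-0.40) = -2.81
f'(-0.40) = -28.56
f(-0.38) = -3.51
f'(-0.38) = -42.95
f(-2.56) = -0.07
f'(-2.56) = -0.02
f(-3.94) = -0.10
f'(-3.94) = 0.10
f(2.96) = -0.02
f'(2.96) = 0.01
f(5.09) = -0.00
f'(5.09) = 0.00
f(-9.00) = 0.00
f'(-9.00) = 0.00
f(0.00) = 2.00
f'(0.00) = -2.00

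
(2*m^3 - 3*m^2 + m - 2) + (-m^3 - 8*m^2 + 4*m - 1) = m^3 - 11*m^2 + 5*m - 3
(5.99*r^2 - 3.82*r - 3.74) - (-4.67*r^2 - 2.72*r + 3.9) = 10.66*r^2 - 1.1*r - 7.64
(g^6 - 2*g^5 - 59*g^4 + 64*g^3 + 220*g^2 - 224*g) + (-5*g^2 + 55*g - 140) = g^6 - 2*g^5 - 59*g^4 + 64*g^3 + 215*g^2 - 169*g - 140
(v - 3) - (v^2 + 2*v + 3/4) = -v^2 - v - 15/4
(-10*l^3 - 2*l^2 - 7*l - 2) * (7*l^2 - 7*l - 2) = -70*l^5 + 56*l^4 - 15*l^3 + 39*l^2 + 28*l + 4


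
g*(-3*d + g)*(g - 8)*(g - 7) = -3*d*g^3 + 45*d*g^2 - 168*d*g + g^4 - 15*g^3 + 56*g^2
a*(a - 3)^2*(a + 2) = a^4 - 4*a^3 - 3*a^2 + 18*a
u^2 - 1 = (u - 1)*(u + 1)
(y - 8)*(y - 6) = y^2 - 14*y + 48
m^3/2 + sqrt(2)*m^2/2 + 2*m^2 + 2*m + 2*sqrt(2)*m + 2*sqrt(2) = (m/2 + 1)*(m + 2)*(m + sqrt(2))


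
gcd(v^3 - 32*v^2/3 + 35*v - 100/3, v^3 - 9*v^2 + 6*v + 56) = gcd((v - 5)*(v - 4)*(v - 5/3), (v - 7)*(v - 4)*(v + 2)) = v - 4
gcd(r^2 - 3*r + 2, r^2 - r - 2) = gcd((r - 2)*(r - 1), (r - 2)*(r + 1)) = r - 2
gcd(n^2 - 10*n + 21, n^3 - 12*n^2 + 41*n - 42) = n^2 - 10*n + 21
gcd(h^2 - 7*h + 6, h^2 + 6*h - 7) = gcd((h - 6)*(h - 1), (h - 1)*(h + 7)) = h - 1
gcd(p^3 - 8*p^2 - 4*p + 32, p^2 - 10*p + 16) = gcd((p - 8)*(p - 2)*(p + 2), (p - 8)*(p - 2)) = p^2 - 10*p + 16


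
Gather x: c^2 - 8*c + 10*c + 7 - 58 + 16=c^2 + 2*c - 35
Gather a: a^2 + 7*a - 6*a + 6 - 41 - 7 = a^2 + a - 42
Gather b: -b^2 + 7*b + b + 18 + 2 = -b^2 + 8*b + 20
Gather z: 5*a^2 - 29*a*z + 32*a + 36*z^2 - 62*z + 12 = 5*a^2 + 32*a + 36*z^2 + z*(-29*a - 62) + 12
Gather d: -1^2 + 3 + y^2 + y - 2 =y^2 + y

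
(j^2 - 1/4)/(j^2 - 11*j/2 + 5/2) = (j + 1/2)/(j - 5)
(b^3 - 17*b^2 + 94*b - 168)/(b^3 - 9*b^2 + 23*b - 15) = (b^3 - 17*b^2 + 94*b - 168)/(b^3 - 9*b^2 + 23*b - 15)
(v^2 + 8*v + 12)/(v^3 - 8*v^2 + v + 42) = (v + 6)/(v^2 - 10*v + 21)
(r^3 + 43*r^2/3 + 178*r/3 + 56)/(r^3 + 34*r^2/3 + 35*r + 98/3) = (3*r^2 + 22*r + 24)/(3*r^2 + 13*r + 14)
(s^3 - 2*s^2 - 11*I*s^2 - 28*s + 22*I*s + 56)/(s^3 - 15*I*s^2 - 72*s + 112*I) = (s - 2)/(s - 4*I)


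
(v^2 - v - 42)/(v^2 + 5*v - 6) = (v - 7)/(v - 1)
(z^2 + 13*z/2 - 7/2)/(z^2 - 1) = (2*z^2 + 13*z - 7)/(2*(z^2 - 1))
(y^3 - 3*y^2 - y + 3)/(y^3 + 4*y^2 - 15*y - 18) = (y - 1)/(y + 6)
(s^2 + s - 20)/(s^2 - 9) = (s^2 + s - 20)/(s^2 - 9)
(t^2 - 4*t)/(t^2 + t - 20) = t/(t + 5)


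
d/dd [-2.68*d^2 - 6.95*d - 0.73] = -5.36*d - 6.95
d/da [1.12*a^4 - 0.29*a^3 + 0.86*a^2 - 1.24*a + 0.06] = 4.48*a^3 - 0.87*a^2 + 1.72*a - 1.24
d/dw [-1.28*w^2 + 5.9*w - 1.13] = 5.9 - 2.56*w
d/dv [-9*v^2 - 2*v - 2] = -18*v - 2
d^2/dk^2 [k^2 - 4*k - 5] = 2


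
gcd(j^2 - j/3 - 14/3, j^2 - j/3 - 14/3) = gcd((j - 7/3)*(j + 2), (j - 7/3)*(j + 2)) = j^2 - j/3 - 14/3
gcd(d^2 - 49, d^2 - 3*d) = 1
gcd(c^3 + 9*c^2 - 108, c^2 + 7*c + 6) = c + 6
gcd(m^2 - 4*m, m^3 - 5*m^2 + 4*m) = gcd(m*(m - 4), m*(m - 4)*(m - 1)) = m^2 - 4*m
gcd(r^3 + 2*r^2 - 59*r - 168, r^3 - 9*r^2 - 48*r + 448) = r^2 - r - 56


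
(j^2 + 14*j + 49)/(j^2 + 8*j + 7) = (j + 7)/(j + 1)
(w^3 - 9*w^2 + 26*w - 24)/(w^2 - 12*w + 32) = (w^2 - 5*w + 6)/(w - 8)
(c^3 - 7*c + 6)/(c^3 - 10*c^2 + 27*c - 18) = (c^2 + c - 6)/(c^2 - 9*c + 18)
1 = 1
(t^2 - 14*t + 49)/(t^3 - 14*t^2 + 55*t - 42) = (t - 7)/(t^2 - 7*t + 6)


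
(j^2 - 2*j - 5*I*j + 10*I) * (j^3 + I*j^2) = j^5 - 2*j^4 - 4*I*j^4 + 5*j^3 + 8*I*j^3 - 10*j^2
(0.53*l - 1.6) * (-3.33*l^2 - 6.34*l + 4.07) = -1.7649*l^3 + 1.9678*l^2 + 12.3011*l - 6.512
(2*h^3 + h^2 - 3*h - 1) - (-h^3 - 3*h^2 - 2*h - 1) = 3*h^3 + 4*h^2 - h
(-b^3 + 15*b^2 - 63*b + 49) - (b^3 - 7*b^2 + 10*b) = -2*b^3 + 22*b^2 - 73*b + 49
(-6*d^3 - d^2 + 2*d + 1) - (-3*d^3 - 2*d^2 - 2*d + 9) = -3*d^3 + d^2 + 4*d - 8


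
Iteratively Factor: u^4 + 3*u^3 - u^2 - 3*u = (u - 1)*(u^3 + 4*u^2 + 3*u) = (u - 1)*(u + 1)*(u^2 + 3*u) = u*(u - 1)*(u + 1)*(u + 3)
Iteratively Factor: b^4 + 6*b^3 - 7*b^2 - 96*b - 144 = (b + 3)*(b^3 + 3*b^2 - 16*b - 48) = (b + 3)*(b + 4)*(b^2 - b - 12) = (b + 3)^2*(b + 4)*(b - 4)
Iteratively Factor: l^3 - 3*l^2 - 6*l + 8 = (l - 1)*(l^2 - 2*l - 8) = (l - 4)*(l - 1)*(l + 2)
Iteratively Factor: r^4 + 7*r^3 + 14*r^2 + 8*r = (r + 4)*(r^3 + 3*r^2 + 2*r) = (r + 1)*(r + 4)*(r^2 + 2*r) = (r + 1)*(r + 2)*(r + 4)*(r)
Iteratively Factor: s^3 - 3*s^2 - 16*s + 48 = (s + 4)*(s^2 - 7*s + 12) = (s - 3)*(s + 4)*(s - 4)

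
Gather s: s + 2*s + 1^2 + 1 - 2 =3*s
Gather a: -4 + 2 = -2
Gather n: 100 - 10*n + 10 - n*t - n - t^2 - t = n*(-t - 11) - t^2 - t + 110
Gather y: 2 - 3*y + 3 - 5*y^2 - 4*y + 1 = -5*y^2 - 7*y + 6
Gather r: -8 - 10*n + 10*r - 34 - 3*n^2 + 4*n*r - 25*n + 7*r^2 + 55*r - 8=-3*n^2 - 35*n + 7*r^2 + r*(4*n + 65) - 50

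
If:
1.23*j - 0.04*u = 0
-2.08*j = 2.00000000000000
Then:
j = -0.96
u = -29.57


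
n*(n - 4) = n^2 - 4*n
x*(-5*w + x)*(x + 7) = -5*w*x^2 - 35*w*x + x^3 + 7*x^2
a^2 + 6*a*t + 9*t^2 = (a + 3*t)^2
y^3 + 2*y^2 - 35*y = y*(y - 5)*(y + 7)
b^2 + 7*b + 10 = (b + 2)*(b + 5)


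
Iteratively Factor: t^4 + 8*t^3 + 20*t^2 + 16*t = (t)*(t^3 + 8*t^2 + 20*t + 16) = t*(t + 2)*(t^2 + 6*t + 8) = t*(t + 2)^2*(t + 4)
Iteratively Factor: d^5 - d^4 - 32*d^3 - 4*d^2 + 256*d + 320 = (d + 2)*(d^4 - 3*d^3 - 26*d^2 + 48*d + 160) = (d + 2)*(d + 4)*(d^3 - 7*d^2 + 2*d + 40) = (d - 4)*(d + 2)*(d + 4)*(d^2 - 3*d - 10) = (d - 5)*(d - 4)*(d + 2)*(d + 4)*(d + 2)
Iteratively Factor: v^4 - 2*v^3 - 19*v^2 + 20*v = (v - 5)*(v^3 + 3*v^2 - 4*v) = (v - 5)*(v - 1)*(v^2 + 4*v) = v*(v - 5)*(v - 1)*(v + 4)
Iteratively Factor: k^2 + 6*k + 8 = (k + 2)*(k + 4)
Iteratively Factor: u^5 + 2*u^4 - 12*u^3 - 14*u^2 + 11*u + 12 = (u + 1)*(u^4 + u^3 - 13*u^2 - u + 12) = (u + 1)*(u + 4)*(u^3 - 3*u^2 - u + 3) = (u + 1)^2*(u + 4)*(u^2 - 4*u + 3) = (u - 3)*(u + 1)^2*(u + 4)*(u - 1)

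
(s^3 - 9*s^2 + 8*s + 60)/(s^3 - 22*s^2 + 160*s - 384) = (s^2 - 3*s - 10)/(s^2 - 16*s + 64)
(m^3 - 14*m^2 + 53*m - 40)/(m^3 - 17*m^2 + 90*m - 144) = (m^2 - 6*m + 5)/(m^2 - 9*m + 18)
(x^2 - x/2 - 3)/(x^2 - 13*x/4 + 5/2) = 2*(2*x + 3)/(4*x - 5)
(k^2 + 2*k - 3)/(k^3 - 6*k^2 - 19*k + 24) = 1/(k - 8)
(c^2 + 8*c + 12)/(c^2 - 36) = (c + 2)/(c - 6)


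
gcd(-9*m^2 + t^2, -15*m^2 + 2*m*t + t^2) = -3*m + t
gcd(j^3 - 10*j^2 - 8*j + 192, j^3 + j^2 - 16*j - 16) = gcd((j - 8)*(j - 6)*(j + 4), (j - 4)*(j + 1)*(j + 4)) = j + 4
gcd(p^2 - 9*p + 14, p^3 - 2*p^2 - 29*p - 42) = p - 7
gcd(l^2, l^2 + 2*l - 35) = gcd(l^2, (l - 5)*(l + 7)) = 1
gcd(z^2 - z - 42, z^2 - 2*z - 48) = z + 6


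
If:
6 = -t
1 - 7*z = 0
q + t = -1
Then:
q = 5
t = -6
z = 1/7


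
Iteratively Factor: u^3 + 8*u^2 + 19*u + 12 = (u + 4)*(u^2 + 4*u + 3) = (u + 1)*(u + 4)*(u + 3)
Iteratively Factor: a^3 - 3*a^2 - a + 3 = (a - 1)*(a^2 - 2*a - 3) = (a - 3)*(a - 1)*(a + 1)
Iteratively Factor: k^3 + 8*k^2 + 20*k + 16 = (k + 4)*(k^2 + 4*k + 4) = (k + 2)*(k + 4)*(k + 2)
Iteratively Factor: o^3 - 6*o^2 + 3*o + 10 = (o + 1)*(o^2 - 7*o + 10) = (o - 5)*(o + 1)*(o - 2)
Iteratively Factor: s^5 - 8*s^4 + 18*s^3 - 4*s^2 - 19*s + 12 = (s - 1)*(s^4 - 7*s^3 + 11*s^2 + 7*s - 12) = (s - 1)*(s + 1)*(s^3 - 8*s^2 + 19*s - 12) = (s - 4)*(s - 1)*(s + 1)*(s^2 - 4*s + 3) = (s - 4)*(s - 3)*(s - 1)*(s + 1)*(s - 1)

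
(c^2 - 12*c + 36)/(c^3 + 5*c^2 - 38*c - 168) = (c - 6)/(c^2 + 11*c + 28)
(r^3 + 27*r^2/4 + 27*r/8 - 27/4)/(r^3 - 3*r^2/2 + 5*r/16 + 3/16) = 2*(2*r^2 + 15*r + 18)/(4*r^2 - 3*r - 1)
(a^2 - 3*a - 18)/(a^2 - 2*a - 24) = (a + 3)/(a + 4)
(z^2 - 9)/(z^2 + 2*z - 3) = (z - 3)/(z - 1)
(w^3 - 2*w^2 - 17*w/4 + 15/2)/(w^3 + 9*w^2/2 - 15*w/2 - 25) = (w - 3/2)/(w + 5)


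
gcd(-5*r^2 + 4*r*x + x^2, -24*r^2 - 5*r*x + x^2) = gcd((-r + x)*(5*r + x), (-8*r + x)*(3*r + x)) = 1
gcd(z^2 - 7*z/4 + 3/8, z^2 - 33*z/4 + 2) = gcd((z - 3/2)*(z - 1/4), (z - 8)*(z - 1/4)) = z - 1/4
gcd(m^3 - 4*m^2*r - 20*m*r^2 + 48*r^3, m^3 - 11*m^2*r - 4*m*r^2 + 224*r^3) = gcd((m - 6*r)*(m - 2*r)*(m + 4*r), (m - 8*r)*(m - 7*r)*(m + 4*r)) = m + 4*r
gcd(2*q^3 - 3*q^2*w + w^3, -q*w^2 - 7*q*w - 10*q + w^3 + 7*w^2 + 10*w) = q - w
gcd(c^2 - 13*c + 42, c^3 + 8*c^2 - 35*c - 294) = c - 6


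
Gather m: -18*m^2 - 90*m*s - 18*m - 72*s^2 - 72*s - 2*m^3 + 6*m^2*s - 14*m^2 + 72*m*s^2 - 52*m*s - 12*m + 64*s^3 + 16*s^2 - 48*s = -2*m^3 + m^2*(6*s - 32) + m*(72*s^2 - 142*s - 30) + 64*s^3 - 56*s^2 - 120*s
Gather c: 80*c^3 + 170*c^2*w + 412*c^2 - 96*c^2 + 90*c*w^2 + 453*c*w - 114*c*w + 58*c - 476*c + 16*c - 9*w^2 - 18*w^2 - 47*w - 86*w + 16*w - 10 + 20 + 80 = 80*c^3 + c^2*(170*w + 316) + c*(90*w^2 + 339*w - 402) - 27*w^2 - 117*w + 90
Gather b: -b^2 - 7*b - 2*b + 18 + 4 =-b^2 - 9*b + 22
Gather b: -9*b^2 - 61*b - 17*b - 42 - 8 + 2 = -9*b^2 - 78*b - 48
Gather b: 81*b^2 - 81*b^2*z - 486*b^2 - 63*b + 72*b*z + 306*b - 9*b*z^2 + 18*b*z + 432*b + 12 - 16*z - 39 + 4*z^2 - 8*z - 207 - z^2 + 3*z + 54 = b^2*(-81*z - 405) + b*(-9*z^2 + 90*z + 675) + 3*z^2 - 21*z - 180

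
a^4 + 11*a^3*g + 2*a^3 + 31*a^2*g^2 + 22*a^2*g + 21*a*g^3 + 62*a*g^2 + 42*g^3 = (a + 2)*(a + g)*(a + 3*g)*(a + 7*g)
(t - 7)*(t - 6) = t^2 - 13*t + 42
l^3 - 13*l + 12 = (l - 3)*(l - 1)*(l + 4)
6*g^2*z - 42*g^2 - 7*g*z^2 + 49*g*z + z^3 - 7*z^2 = (-6*g + z)*(-g + z)*(z - 7)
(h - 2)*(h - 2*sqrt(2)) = h^2 - 2*sqrt(2)*h - 2*h + 4*sqrt(2)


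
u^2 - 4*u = u*(u - 4)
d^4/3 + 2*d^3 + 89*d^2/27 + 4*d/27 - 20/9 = (d/3 + 1)*(d - 2/3)*(d + 5/3)*(d + 2)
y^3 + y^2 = y^2*(y + 1)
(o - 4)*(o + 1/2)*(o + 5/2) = o^3 - o^2 - 43*o/4 - 5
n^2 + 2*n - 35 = (n - 5)*(n + 7)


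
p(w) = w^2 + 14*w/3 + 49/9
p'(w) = 2*w + 14/3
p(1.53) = 14.93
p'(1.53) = 7.73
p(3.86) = 38.36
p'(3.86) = 12.39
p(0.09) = 5.87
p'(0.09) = 4.85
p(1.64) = 15.79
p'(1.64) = 7.95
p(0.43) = 7.64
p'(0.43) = 5.53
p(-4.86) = 6.38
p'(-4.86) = -5.05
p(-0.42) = 3.66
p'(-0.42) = 3.83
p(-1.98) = 0.12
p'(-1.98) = 0.71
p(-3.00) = 0.44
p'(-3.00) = -1.33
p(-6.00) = 13.44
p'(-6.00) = -7.33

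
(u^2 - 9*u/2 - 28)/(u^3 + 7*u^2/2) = (u - 8)/u^2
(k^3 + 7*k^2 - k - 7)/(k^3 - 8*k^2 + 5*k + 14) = (k^2 + 6*k - 7)/(k^2 - 9*k + 14)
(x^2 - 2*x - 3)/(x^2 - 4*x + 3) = (x + 1)/(x - 1)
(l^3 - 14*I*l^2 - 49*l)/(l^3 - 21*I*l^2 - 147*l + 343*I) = l/(l - 7*I)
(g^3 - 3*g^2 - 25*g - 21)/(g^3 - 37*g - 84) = (g + 1)/(g + 4)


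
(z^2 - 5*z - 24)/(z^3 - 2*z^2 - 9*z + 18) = (z - 8)/(z^2 - 5*z + 6)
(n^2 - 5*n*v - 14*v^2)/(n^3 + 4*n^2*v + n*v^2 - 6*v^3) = (-n + 7*v)/(-n^2 - 2*n*v + 3*v^2)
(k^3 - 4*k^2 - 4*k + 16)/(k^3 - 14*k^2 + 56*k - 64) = (k + 2)/(k - 8)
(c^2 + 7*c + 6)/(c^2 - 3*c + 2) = (c^2 + 7*c + 6)/(c^2 - 3*c + 2)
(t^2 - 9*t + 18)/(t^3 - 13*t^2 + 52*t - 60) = (t - 3)/(t^2 - 7*t + 10)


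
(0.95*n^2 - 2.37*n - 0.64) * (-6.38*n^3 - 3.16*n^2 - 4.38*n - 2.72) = -6.061*n^5 + 12.1186*n^4 + 7.4114*n^3 + 9.819*n^2 + 9.2496*n + 1.7408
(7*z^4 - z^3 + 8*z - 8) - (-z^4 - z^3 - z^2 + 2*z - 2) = 8*z^4 + z^2 + 6*z - 6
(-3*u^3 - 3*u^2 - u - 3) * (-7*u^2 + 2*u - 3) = 21*u^5 + 15*u^4 + 10*u^3 + 28*u^2 - 3*u + 9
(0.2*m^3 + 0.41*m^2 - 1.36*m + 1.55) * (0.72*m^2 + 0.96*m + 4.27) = 0.144*m^5 + 0.4872*m^4 + 0.2684*m^3 + 1.5611*m^2 - 4.3192*m + 6.6185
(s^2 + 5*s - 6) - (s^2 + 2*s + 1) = 3*s - 7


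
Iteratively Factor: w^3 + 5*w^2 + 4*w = (w)*(w^2 + 5*w + 4) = w*(w + 4)*(w + 1)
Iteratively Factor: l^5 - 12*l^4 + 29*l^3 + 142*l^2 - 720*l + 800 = (l - 5)*(l^4 - 7*l^3 - 6*l^2 + 112*l - 160) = (l - 5)^2*(l^3 - 2*l^2 - 16*l + 32) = (l - 5)^2*(l + 4)*(l^2 - 6*l + 8) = (l - 5)^2*(l - 2)*(l + 4)*(l - 4)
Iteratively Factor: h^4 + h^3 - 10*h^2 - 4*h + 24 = (h + 3)*(h^3 - 2*h^2 - 4*h + 8) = (h - 2)*(h + 3)*(h^2 - 4) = (h - 2)*(h + 2)*(h + 3)*(h - 2)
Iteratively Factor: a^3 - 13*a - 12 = (a + 1)*(a^2 - a - 12) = (a - 4)*(a + 1)*(a + 3)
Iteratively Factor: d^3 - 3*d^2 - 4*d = (d + 1)*(d^2 - 4*d) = (d - 4)*(d + 1)*(d)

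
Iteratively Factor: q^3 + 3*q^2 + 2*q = (q + 1)*(q^2 + 2*q) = q*(q + 1)*(q + 2)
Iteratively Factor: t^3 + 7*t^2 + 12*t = (t)*(t^2 + 7*t + 12) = t*(t + 4)*(t + 3)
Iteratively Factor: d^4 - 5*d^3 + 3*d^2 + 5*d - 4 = (d - 4)*(d^3 - d^2 - d + 1) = (d - 4)*(d - 1)*(d^2 - 1) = (d - 4)*(d - 1)^2*(d + 1)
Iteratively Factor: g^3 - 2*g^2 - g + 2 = (g - 2)*(g^2 - 1) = (g - 2)*(g - 1)*(g + 1)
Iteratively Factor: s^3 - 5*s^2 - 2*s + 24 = (s - 4)*(s^2 - s - 6) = (s - 4)*(s + 2)*(s - 3)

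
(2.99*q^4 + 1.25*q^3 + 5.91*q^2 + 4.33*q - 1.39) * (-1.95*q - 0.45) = -5.8305*q^5 - 3.783*q^4 - 12.087*q^3 - 11.103*q^2 + 0.762*q + 0.6255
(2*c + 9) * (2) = 4*c + 18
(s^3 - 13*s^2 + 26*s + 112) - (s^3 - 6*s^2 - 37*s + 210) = -7*s^2 + 63*s - 98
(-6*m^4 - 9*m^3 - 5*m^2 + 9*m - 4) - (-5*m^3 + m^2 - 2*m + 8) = -6*m^4 - 4*m^3 - 6*m^2 + 11*m - 12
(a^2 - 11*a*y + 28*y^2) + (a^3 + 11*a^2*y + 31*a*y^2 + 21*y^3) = a^3 + 11*a^2*y + a^2 + 31*a*y^2 - 11*a*y + 21*y^3 + 28*y^2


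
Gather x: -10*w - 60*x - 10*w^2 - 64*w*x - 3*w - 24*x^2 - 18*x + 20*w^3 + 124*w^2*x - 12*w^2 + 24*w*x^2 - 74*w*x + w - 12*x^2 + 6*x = 20*w^3 - 22*w^2 - 12*w + x^2*(24*w - 36) + x*(124*w^2 - 138*w - 72)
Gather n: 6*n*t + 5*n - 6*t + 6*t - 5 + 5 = n*(6*t + 5)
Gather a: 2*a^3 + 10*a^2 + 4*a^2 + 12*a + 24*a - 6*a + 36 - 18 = 2*a^3 + 14*a^2 + 30*a + 18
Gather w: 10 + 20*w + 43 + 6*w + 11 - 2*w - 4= 24*w + 60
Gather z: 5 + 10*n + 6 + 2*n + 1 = 12*n + 12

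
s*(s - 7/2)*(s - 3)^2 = s^4 - 19*s^3/2 + 30*s^2 - 63*s/2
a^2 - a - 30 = (a - 6)*(a + 5)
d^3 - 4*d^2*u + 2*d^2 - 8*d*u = d*(d + 2)*(d - 4*u)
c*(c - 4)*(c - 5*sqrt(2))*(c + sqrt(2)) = c^4 - 4*sqrt(2)*c^3 - 4*c^3 - 10*c^2 + 16*sqrt(2)*c^2 + 40*c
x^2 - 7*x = x*(x - 7)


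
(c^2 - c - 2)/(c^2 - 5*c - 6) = (c - 2)/(c - 6)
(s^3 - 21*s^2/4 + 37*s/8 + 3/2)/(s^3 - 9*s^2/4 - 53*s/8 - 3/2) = (2*s - 3)/(2*s + 3)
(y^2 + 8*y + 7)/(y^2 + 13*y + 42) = (y + 1)/(y + 6)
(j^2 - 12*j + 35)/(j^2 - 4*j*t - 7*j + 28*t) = (5 - j)/(-j + 4*t)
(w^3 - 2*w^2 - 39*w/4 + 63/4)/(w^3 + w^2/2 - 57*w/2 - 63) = (4*w^2 - 20*w + 21)/(2*(2*w^2 - 5*w - 42))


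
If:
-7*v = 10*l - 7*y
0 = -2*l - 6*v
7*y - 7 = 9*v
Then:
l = 21/32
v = -7/32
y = 23/32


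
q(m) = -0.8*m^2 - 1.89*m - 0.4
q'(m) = -1.6*m - 1.89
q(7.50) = -59.58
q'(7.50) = -13.89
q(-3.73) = -4.48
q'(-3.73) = 4.08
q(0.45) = -1.41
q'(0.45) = -2.61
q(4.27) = -23.06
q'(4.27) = -8.72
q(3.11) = -14.02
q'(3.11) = -6.87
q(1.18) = -3.74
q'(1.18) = -3.78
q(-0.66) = 0.50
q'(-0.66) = -0.83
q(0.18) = -0.77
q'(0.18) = -2.18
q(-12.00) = -92.92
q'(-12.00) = 17.31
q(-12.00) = -92.92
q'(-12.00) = 17.31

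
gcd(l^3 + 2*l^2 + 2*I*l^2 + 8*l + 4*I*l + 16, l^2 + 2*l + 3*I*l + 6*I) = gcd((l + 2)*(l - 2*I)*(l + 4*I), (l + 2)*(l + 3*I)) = l + 2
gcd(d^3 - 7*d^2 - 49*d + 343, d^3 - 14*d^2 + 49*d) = d^2 - 14*d + 49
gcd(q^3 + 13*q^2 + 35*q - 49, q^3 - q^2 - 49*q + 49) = q^2 + 6*q - 7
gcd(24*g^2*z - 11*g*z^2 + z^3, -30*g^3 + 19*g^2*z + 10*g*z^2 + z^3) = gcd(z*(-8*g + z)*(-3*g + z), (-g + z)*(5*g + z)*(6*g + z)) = 1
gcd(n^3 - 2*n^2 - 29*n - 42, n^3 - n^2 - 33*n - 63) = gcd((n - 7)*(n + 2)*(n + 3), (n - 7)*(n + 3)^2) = n^2 - 4*n - 21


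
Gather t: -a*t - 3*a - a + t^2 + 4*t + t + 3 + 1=-4*a + t^2 + t*(5 - a) + 4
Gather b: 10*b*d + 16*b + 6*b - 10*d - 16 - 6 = b*(10*d + 22) - 10*d - 22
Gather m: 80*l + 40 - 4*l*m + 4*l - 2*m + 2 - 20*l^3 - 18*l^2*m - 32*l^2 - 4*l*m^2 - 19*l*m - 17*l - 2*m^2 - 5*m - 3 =-20*l^3 - 32*l^2 + 67*l + m^2*(-4*l - 2) + m*(-18*l^2 - 23*l - 7) + 39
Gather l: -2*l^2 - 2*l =-2*l^2 - 2*l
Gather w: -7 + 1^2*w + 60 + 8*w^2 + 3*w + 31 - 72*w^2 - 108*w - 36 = -64*w^2 - 104*w + 48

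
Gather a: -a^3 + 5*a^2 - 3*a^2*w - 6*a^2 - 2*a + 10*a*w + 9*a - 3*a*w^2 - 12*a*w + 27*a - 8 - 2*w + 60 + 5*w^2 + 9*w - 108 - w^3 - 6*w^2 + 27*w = -a^3 + a^2*(-3*w - 1) + a*(-3*w^2 - 2*w + 34) - w^3 - w^2 + 34*w - 56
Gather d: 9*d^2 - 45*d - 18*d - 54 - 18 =9*d^2 - 63*d - 72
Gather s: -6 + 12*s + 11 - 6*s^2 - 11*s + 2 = -6*s^2 + s + 7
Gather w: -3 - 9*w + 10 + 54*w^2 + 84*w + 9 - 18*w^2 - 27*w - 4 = 36*w^2 + 48*w + 12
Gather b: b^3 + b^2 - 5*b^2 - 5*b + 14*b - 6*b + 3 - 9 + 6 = b^3 - 4*b^2 + 3*b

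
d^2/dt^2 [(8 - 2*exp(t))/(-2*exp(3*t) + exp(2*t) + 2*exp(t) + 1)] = (32*exp(6*t) - 300*exp(5*t) + 210*exp(4*t) + 80*exp(3*t) - 204*exp(2*t) - 4*exp(t) + 18)*exp(t)/(8*exp(9*t) - 12*exp(8*t) - 18*exp(7*t) + 11*exp(6*t) + 30*exp(5*t) + 9*exp(4*t) - 14*exp(3*t) - 15*exp(2*t) - 6*exp(t) - 1)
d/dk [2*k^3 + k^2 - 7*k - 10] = 6*k^2 + 2*k - 7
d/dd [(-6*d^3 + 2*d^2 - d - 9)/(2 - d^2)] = (6*d^4 - 37*d^2 - 10*d - 2)/(d^4 - 4*d^2 + 4)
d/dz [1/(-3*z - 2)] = 3/(3*z + 2)^2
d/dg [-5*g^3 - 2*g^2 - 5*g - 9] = -15*g^2 - 4*g - 5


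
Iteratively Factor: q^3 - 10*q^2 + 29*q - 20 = (q - 5)*(q^2 - 5*q + 4) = (q - 5)*(q - 4)*(q - 1)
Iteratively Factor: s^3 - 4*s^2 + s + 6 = (s - 2)*(s^2 - 2*s - 3) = (s - 3)*(s - 2)*(s + 1)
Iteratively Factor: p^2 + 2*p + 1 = (p + 1)*(p + 1)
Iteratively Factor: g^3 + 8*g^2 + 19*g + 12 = (g + 3)*(g^2 + 5*g + 4) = (g + 1)*(g + 3)*(g + 4)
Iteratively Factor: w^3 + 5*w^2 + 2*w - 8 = (w + 2)*(w^2 + 3*w - 4) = (w + 2)*(w + 4)*(w - 1)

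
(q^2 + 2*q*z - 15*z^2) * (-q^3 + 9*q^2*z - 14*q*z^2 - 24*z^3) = -q^5 + 7*q^4*z + 19*q^3*z^2 - 187*q^2*z^3 + 162*q*z^4 + 360*z^5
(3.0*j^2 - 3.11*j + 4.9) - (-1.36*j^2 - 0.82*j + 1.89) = 4.36*j^2 - 2.29*j + 3.01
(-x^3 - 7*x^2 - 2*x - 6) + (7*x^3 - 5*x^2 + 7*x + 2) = 6*x^3 - 12*x^2 + 5*x - 4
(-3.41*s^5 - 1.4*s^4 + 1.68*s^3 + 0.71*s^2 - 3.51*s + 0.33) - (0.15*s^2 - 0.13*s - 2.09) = -3.41*s^5 - 1.4*s^4 + 1.68*s^3 + 0.56*s^2 - 3.38*s + 2.42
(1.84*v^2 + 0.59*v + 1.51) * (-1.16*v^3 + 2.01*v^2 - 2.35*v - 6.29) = -2.1344*v^5 + 3.014*v^4 - 4.8897*v^3 - 9.925*v^2 - 7.2596*v - 9.4979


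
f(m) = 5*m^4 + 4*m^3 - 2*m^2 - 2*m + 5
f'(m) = 20*m^3 + 12*m^2 - 4*m - 2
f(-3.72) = 736.35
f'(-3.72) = -850.64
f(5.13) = 3945.03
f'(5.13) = 2993.40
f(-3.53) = 587.56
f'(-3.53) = -718.09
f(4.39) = 2153.16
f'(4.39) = 1903.80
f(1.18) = 16.12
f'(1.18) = 42.85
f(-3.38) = 487.04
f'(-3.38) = -623.68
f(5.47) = 5065.19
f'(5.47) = 3608.52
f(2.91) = 439.36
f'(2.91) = 580.82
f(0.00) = 5.00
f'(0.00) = -2.00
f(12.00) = 110285.00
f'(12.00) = 36238.00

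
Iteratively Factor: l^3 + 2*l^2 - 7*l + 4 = (l + 4)*(l^2 - 2*l + 1) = (l - 1)*(l + 4)*(l - 1)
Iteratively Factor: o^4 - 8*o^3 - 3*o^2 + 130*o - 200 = (o + 4)*(o^3 - 12*o^2 + 45*o - 50) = (o - 2)*(o + 4)*(o^2 - 10*o + 25) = (o - 5)*(o - 2)*(o + 4)*(o - 5)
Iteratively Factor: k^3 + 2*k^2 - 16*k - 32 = (k + 4)*(k^2 - 2*k - 8) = (k + 2)*(k + 4)*(k - 4)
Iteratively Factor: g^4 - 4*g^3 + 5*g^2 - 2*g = (g)*(g^3 - 4*g^2 + 5*g - 2) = g*(g - 1)*(g^2 - 3*g + 2) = g*(g - 2)*(g - 1)*(g - 1)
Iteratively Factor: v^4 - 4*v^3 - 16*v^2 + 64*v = (v - 4)*(v^3 - 16*v) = (v - 4)^2*(v^2 + 4*v) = (v - 4)^2*(v + 4)*(v)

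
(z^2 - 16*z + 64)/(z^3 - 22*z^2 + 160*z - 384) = 1/(z - 6)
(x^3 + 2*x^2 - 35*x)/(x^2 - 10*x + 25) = x*(x + 7)/(x - 5)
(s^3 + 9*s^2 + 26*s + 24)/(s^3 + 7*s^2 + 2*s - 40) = (s^2 + 5*s + 6)/(s^2 + 3*s - 10)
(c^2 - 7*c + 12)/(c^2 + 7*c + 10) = (c^2 - 7*c + 12)/(c^2 + 7*c + 10)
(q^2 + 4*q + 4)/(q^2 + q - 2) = (q + 2)/(q - 1)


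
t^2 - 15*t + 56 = (t - 8)*(t - 7)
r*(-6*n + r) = -6*n*r + r^2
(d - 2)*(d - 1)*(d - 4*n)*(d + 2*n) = d^4 - 2*d^3*n - 3*d^3 - 8*d^2*n^2 + 6*d^2*n + 2*d^2 + 24*d*n^2 - 4*d*n - 16*n^2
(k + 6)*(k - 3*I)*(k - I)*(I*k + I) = I*k^4 + 4*k^3 + 7*I*k^3 + 28*k^2 + 3*I*k^2 + 24*k - 21*I*k - 18*I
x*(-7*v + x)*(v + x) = -7*v^2*x - 6*v*x^2 + x^3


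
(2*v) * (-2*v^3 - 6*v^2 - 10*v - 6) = -4*v^4 - 12*v^3 - 20*v^2 - 12*v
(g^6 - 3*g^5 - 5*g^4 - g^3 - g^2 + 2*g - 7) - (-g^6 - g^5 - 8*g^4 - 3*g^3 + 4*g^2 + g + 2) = 2*g^6 - 2*g^5 + 3*g^4 + 2*g^3 - 5*g^2 + g - 9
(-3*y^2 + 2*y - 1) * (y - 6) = -3*y^3 + 20*y^2 - 13*y + 6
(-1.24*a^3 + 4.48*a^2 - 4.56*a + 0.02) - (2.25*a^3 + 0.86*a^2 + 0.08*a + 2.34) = -3.49*a^3 + 3.62*a^2 - 4.64*a - 2.32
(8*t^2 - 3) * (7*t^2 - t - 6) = 56*t^4 - 8*t^3 - 69*t^2 + 3*t + 18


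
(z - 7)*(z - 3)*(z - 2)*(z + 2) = z^4 - 10*z^3 + 17*z^2 + 40*z - 84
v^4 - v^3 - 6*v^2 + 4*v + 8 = (v - 2)^2*(v + 1)*(v + 2)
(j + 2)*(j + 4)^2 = j^3 + 10*j^2 + 32*j + 32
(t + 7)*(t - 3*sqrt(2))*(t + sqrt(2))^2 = t^4 - sqrt(2)*t^3 + 7*t^3 - 10*t^2 - 7*sqrt(2)*t^2 - 70*t - 6*sqrt(2)*t - 42*sqrt(2)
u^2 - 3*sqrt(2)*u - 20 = (u - 5*sqrt(2))*(u + 2*sqrt(2))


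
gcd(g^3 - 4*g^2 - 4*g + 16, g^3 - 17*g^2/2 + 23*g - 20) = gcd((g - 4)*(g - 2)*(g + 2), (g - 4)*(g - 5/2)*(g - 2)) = g^2 - 6*g + 8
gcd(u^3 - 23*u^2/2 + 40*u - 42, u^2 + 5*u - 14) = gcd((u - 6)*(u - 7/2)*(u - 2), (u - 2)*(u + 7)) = u - 2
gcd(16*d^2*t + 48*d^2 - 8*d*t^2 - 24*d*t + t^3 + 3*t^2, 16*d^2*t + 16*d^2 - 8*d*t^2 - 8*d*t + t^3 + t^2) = 16*d^2 - 8*d*t + t^2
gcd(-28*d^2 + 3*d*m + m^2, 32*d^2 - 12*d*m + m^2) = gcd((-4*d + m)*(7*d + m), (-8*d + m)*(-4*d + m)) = 4*d - m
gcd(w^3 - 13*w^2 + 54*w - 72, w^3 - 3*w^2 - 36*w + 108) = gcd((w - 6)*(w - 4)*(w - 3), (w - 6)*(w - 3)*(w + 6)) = w^2 - 9*w + 18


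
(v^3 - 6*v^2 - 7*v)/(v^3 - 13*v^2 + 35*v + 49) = v/(v - 7)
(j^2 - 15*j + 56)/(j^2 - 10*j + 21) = (j - 8)/(j - 3)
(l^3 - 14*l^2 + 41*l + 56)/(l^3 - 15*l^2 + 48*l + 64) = (l - 7)/(l - 8)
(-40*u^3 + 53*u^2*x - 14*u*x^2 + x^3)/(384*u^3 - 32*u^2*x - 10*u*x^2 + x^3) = (5*u^2 - 6*u*x + x^2)/(-48*u^2 - 2*u*x + x^2)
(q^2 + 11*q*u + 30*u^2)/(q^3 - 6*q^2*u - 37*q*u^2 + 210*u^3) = (q + 5*u)/(q^2 - 12*q*u + 35*u^2)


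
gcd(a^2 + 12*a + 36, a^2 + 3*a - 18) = a + 6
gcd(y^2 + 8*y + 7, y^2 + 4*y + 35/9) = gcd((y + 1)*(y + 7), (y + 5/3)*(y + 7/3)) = 1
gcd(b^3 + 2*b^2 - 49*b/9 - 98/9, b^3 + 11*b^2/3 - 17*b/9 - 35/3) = b + 7/3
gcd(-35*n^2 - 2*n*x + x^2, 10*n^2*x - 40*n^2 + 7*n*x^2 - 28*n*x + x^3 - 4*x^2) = 5*n + x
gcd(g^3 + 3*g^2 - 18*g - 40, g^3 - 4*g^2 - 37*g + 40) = g + 5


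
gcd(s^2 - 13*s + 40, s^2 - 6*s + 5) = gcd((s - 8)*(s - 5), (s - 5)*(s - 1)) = s - 5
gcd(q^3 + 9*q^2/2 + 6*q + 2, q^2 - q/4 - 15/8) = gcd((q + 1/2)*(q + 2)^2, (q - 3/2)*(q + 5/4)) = 1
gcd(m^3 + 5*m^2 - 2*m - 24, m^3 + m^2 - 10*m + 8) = m^2 + 2*m - 8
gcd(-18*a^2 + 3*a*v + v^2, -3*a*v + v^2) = -3*a + v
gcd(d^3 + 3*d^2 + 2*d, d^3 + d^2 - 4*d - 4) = d^2 + 3*d + 2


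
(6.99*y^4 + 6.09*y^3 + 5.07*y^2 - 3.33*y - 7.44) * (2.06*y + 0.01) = 14.3994*y^5 + 12.6153*y^4 + 10.5051*y^3 - 6.8091*y^2 - 15.3597*y - 0.0744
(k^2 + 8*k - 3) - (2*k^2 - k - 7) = -k^2 + 9*k + 4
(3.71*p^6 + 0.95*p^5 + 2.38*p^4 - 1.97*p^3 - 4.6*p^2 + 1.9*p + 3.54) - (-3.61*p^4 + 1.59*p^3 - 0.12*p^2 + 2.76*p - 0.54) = 3.71*p^6 + 0.95*p^5 + 5.99*p^4 - 3.56*p^3 - 4.48*p^2 - 0.86*p + 4.08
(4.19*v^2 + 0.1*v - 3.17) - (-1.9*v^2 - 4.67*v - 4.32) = 6.09*v^2 + 4.77*v + 1.15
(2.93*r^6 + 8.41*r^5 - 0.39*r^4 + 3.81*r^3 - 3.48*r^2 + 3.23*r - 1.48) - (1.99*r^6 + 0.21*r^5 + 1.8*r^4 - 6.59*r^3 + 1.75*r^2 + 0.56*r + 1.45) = 0.94*r^6 + 8.2*r^5 - 2.19*r^4 + 10.4*r^3 - 5.23*r^2 + 2.67*r - 2.93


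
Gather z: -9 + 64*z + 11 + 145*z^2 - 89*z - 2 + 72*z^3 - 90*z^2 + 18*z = 72*z^3 + 55*z^2 - 7*z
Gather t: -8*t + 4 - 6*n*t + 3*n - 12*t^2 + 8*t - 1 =-6*n*t + 3*n - 12*t^2 + 3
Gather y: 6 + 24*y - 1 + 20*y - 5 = 44*y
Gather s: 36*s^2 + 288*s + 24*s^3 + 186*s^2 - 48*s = 24*s^3 + 222*s^2 + 240*s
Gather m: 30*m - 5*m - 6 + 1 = 25*m - 5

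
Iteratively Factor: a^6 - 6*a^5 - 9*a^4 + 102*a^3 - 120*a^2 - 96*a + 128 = (a - 1)*(a^5 - 5*a^4 - 14*a^3 + 88*a^2 - 32*a - 128) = (a - 1)*(a + 1)*(a^4 - 6*a^3 - 8*a^2 + 96*a - 128) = (a - 1)*(a + 1)*(a + 4)*(a^3 - 10*a^2 + 32*a - 32) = (a - 4)*(a - 1)*(a + 1)*(a + 4)*(a^2 - 6*a + 8) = (a - 4)*(a - 2)*(a - 1)*(a + 1)*(a + 4)*(a - 4)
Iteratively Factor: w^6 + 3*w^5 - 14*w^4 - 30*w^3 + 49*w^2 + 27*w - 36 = (w - 3)*(w^5 + 6*w^4 + 4*w^3 - 18*w^2 - 5*w + 12) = (w - 3)*(w - 1)*(w^4 + 7*w^3 + 11*w^2 - 7*w - 12) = (w - 3)*(w - 1)*(w + 1)*(w^3 + 6*w^2 + 5*w - 12) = (w - 3)*(w - 1)*(w + 1)*(w + 4)*(w^2 + 2*w - 3) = (w - 3)*(w - 1)^2*(w + 1)*(w + 4)*(w + 3)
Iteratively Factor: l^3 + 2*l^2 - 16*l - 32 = (l + 4)*(l^2 - 2*l - 8) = (l - 4)*(l + 4)*(l + 2)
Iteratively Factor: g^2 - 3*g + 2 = (g - 1)*(g - 2)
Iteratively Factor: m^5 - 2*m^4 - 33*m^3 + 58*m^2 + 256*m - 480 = (m - 5)*(m^4 + 3*m^3 - 18*m^2 - 32*m + 96) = (m - 5)*(m - 2)*(m^3 + 5*m^2 - 8*m - 48) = (m - 5)*(m - 2)*(m + 4)*(m^2 + m - 12) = (m - 5)*(m - 3)*(m - 2)*(m + 4)*(m + 4)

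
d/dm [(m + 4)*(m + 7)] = 2*m + 11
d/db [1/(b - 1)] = -1/(b - 1)^2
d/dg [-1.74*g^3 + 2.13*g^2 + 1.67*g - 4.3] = -5.22*g^2 + 4.26*g + 1.67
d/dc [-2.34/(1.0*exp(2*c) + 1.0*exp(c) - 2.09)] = (4.68*exp(c) + 2.34)*exp(c)/(1.0*exp(2*c) + 1.0*exp(c) - 2.09)^2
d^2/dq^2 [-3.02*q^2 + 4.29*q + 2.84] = -6.04000000000000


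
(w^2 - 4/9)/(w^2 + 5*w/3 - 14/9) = (3*w + 2)/(3*w + 7)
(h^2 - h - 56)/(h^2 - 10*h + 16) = (h + 7)/(h - 2)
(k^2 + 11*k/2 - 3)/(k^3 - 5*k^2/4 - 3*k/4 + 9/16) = 8*(k + 6)/(8*k^2 - 6*k - 9)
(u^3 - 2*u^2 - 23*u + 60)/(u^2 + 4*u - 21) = (u^2 + u - 20)/(u + 7)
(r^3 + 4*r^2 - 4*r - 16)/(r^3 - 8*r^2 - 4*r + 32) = (r + 4)/(r - 8)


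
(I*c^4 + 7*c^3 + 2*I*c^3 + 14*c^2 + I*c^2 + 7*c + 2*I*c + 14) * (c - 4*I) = I*c^5 + 11*c^4 + 2*I*c^4 + 22*c^3 - 27*I*c^3 + 11*c^2 - 54*I*c^2 + 22*c - 28*I*c - 56*I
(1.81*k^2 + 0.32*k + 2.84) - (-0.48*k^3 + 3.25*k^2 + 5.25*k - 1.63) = 0.48*k^3 - 1.44*k^2 - 4.93*k + 4.47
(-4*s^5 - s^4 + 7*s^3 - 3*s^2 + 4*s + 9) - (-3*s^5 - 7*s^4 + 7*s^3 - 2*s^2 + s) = -s^5 + 6*s^4 - s^2 + 3*s + 9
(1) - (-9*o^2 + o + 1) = 9*o^2 - o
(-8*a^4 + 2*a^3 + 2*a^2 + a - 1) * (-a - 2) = 8*a^5 + 14*a^4 - 6*a^3 - 5*a^2 - a + 2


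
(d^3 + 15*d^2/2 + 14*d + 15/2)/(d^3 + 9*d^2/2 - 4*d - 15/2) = (2*d + 3)/(2*d - 3)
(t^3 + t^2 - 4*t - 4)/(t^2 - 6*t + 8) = (t^2 + 3*t + 2)/(t - 4)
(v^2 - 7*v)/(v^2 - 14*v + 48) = v*(v - 7)/(v^2 - 14*v + 48)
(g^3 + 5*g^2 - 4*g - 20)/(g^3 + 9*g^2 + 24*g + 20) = (g - 2)/(g + 2)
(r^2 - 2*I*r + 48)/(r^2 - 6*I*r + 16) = (r + 6*I)/(r + 2*I)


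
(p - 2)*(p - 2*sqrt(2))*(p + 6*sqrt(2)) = p^3 - 2*p^2 + 4*sqrt(2)*p^2 - 24*p - 8*sqrt(2)*p + 48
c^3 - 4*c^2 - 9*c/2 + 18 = (c - 4)*(c - 3*sqrt(2)/2)*(c + 3*sqrt(2)/2)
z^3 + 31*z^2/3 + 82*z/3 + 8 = (z + 1/3)*(z + 4)*(z + 6)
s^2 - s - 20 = (s - 5)*(s + 4)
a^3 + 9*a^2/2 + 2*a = a*(a + 1/2)*(a + 4)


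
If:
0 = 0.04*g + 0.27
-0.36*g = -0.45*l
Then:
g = -6.75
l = -5.40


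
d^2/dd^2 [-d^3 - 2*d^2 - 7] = -6*d - 4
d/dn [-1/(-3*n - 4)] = -3/(3*n + 4)^2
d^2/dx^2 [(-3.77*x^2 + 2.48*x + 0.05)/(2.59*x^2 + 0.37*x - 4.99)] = (40.497758*x^3 - 290.330712*x^2 + 192.598098*x - 177.283006)/(17.373979*x^6 + 7.445991*x^5 - 99.356544*x^4 - 28.640849*x^3 + 191.424384*x^2 + 27.639111*x - 124.251499)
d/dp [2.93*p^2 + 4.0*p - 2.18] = 5.86*p + 4.0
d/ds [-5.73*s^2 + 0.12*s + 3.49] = 0.12 - 11.46*s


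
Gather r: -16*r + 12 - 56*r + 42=54 - 72*r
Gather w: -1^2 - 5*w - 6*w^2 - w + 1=-6*w^2 - 6*w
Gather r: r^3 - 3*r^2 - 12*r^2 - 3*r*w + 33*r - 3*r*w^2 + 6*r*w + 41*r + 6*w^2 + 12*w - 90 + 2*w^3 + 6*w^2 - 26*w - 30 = r^3 - 15*r^2 + r*(-3*w^2 + 3*w + 74) + 2*w^3 + 12*w^2 - 14*w - 120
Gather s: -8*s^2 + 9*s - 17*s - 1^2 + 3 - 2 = -8*s^2 - 8*s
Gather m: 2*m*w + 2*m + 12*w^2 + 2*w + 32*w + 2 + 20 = m*(2*w + 2) + 12*w^2 + 34*w + 22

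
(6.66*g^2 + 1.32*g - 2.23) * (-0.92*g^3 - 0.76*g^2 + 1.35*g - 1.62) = -6.1272*g^5 - 6.276*g^4 + 10.0394*g^3 - 7.3124*g^2 - 5.1489*g + 3.6126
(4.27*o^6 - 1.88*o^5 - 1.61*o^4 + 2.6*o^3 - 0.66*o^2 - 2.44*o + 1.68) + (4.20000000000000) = 4.27*o^6 - 1.88*o^5 - 1.61*o^4 + 2.6*o^3 - 0.66*o^2 - 2.44*o + 5.88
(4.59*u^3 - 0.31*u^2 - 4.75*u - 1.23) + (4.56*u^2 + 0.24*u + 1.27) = 4.59*u^3 + 4.25*u^2 - 4.51*u + 0.04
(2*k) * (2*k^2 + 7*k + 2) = 4*k^3 + 14*k^2 + 4*k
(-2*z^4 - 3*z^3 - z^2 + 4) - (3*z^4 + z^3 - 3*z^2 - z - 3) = -5*z^4 - 4*z^3 + 2*z^2 + z + 7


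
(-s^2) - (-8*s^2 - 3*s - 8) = 7*s^2 + 3*s + 8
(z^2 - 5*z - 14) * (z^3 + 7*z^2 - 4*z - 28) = z^5 + 2*z^4 - 53*z^3 - 106*z^2 + 196*z + 392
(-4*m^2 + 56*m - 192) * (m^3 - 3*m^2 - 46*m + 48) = -4*m^5 + 68*m^4 - 176*m^3 - 2192*m^2 + 11520*m - 9216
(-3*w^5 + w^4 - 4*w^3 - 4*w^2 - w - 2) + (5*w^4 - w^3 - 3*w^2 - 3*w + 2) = -3*w^5 + 6*w^4 - 5*w^3 - 7*w^2 - 4*w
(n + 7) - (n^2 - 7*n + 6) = -n^2 + 8*n + 1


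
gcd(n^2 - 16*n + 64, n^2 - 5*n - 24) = n - 8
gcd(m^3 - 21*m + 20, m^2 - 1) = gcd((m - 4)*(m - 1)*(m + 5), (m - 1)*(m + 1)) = m - 1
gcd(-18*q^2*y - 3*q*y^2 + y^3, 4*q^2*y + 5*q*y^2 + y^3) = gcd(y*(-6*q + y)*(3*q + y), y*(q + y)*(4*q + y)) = y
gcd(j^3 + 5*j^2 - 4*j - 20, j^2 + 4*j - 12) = j - 2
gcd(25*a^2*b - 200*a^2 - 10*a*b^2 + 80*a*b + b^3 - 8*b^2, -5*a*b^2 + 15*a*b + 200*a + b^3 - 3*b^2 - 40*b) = 5*a*b - 40*a - b^2 + 8*b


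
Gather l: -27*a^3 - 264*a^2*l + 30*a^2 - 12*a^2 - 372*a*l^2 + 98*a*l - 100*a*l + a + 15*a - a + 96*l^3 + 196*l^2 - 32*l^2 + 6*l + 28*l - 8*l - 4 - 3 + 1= -27*a^3 + 18*a^2 + 15*a + 96*l^3 + l^2*(164 - 372*a) + l*(-264*a^2 - 2*a + 26) - 6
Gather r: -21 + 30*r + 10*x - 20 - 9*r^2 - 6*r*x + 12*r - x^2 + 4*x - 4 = -9*r^2 + r*(42 - 6*x) - x^2 + 14*x - 45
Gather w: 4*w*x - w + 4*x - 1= w*(4*x - 1) + 4*x - 1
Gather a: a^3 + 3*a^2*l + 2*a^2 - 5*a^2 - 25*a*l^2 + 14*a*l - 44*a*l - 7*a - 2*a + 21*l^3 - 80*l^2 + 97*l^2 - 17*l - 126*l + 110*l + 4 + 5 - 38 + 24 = a^3 + a^2*(3*l - 3) + a*(-25*l^2 - 30*l - 9) + 21*l^3 + 17*l^2 - 33*l - 5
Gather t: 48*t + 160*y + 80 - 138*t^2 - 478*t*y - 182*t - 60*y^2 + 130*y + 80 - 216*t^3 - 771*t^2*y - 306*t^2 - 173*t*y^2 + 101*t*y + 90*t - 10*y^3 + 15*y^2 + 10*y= -216*t^3 + t^2*(-771*y - 444) + t*(-173*y^2 - 377*y - 44) - 10*y^3 - 45*y^2 + 300*y + 160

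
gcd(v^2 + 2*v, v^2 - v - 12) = 1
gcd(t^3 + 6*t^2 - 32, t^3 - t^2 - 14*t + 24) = t^2 + 2*t - 8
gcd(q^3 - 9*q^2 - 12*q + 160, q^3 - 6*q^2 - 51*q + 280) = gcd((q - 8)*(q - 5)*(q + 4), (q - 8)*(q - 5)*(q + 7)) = q^2 - 13*q + 40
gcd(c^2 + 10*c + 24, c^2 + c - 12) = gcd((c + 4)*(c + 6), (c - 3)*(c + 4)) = c + 4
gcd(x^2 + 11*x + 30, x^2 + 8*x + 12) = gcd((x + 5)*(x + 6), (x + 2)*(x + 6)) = x + 6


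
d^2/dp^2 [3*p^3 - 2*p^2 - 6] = 18*p - 4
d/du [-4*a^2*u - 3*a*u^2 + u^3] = -4*a^2 - 6*a*u + 3*u^2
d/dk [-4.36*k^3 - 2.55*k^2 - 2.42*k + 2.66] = -13.08*k^2 - 5.1*k - 2.42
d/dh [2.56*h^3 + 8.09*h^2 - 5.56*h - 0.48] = 7.68*h^2 + 16.18*h - 5.56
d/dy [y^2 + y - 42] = 2*y + 1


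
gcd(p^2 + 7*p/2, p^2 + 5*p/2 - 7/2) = p + 7/2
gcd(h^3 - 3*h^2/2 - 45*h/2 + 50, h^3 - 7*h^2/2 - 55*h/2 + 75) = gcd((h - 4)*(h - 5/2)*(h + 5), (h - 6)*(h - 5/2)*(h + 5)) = h^2 + 5*h/2 - 25/2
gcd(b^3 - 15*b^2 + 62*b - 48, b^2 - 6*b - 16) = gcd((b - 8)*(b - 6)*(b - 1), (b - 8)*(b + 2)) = b - 8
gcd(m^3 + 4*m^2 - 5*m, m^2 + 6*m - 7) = m - 1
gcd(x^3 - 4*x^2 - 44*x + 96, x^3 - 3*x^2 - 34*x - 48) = x - 8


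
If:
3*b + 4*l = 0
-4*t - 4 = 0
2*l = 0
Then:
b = 0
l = 0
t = -1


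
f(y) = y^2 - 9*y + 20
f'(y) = 2*y - 9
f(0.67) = 14.42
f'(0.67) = -7.66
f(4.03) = -0.03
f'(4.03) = -0.94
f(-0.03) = 20.27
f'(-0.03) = -9.06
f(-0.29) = 22.69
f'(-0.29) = -9.58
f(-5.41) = 97.96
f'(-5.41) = -19.82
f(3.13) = 1.63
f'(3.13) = -2.74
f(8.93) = 19.37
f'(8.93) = 8.86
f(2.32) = 4.50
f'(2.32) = -4.36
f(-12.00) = 272.00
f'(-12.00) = -33.00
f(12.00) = 56.00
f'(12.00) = 15.00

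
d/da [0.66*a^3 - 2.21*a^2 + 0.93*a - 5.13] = 1.98*a^2 - 4.42*a + 0.93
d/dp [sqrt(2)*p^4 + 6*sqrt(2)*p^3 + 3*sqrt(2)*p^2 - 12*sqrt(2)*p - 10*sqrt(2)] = sqrt(2)*(4*p^3 + 18*p^2 + 6*p - 12)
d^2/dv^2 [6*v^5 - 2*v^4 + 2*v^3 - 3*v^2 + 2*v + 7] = 120*v^3 - 24*v^2 + 12*v - 6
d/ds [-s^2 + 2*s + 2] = 2 - 2*s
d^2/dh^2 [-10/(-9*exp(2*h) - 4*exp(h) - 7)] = 40*(-(9*exp(h) + 1)*(9*exp(2*h) + 4*exp(h) + 7) + 2*(9*exp(h) + 2)^2*exp(h))*exp(h)/(9*exp(2*h) + 4*exp(h) + 7)^3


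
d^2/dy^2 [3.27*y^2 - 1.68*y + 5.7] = 6.54000000000000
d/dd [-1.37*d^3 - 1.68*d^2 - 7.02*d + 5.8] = -4.11*d^2 - 3.36*d - 7.02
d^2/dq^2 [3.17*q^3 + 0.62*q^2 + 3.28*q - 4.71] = 19.02*q + 1.24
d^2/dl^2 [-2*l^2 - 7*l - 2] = -4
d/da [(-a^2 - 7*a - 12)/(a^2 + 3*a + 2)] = 2*(2*a^2 + 10*a + 11)/(a^4 + 6*a^3 + 13*a^2 + 12*a + 4)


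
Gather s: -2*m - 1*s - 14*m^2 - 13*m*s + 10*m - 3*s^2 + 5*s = -14*m^2 + 8*m - 3*s^2 + s*(4 - 13*m)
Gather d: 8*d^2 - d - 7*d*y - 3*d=8*d^2 + d*(-7*y - 4)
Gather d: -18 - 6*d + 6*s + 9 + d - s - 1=-5*d + 5*s - 10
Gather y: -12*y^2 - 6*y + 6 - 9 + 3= -12*y^2 - 6*y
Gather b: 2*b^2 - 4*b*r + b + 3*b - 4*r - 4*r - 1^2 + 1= 2*b^2 + b*(4 - 4*r) - 8*r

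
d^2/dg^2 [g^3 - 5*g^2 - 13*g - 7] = 6*g - 10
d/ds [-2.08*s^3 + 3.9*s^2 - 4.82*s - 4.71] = -6.24*s^2 + 7.8*s - 4.82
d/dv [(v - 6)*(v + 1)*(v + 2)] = 3*v^2 - 6*v - 16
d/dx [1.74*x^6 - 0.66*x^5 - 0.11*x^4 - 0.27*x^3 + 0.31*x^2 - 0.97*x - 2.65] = 10.44*x^5 - 3.3*x^4 - 0.44*x^3 - 0.81*x^2 + 0.62*x - 0.97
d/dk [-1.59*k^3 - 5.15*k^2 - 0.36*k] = -4.77*k^2 - 10.3*k - 0.36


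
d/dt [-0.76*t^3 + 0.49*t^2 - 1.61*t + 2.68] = -2.28*t^2 + 0.98*t - 1.61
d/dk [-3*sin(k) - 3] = -3*cos(k)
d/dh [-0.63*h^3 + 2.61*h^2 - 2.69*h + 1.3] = -1.89*h^2 + 5.22*h - 2.69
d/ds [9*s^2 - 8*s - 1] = 18*s - 8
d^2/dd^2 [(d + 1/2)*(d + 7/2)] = 2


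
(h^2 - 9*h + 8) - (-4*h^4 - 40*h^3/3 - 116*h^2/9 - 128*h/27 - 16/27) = 4*h^4 + 40*h^3/3 + 125*h^2/9 - 115*h/27 + 232/27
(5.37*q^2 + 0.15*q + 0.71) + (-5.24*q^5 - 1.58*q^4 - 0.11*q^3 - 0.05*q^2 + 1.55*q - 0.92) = -5.24*q^5 - 1.58*q^4 - 0.11*q^3 + 5.32*q^2 + 1.7*q - 0.21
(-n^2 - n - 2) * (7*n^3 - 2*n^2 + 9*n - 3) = -7*n^5 - 5*n^4 - 21*n^3 - 2*n^2 - 15*n + 6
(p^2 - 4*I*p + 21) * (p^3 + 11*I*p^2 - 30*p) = p^5 + 7*I*p^4 + 35*p^3 + 351*I*p^2 - 630*p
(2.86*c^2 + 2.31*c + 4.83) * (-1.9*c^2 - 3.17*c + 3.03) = -5.434*c^4 - 13.4552*c^3 - 7.8339*c^2 - 8.3118*c + 14.6349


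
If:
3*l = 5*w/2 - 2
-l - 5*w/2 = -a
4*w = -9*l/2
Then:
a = 58/93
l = -32/93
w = 12/31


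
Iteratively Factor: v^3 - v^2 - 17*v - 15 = (v + 3)*(v^2 - 4*v - 5) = (v - 5)*(v + 3)*(v + 1)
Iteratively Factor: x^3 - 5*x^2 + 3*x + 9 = (x - 3)*(x^2 - 2*x - 3) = (x - 3)^2*(x + 1)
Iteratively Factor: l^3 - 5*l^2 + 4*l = (l - 4)*(l^2 - l) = l*(l - 4)*(l - 1)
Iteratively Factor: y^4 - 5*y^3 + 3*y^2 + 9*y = (y)*(y^3 - 5*y^2 + 3*y + 9) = y*(y - 3)*(y^2 - 2*y - 3) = y*(y - 3)*(y + 1)*(y - 3)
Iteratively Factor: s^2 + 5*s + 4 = (s + 1)*(s + 4)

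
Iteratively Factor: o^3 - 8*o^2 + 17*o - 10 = (o - 2)*(o^2 - 6*o + 5) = (o - 2)*(o - 1)*(o - 5)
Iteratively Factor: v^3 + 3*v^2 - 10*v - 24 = (v + 2)*(v^2 + v - 12) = (v - 3)*(v + 2)*(v + 4)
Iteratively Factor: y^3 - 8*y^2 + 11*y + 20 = (y + 1)*(y^2 - 9*y + 20) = (y - 5)*(y + 1)*(y - 4)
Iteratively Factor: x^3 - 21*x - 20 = (x + 4)*(x^2 - 4*x - 5) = (x - 5)*(x + 4)*(x + 1)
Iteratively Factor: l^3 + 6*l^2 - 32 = (l - 2)*(l^2 + 8*l + 16) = (l - 2)*(l + 4)*(l + 4)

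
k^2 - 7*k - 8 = (k - 8)*(k + 1)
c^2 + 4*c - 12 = (c - 2)*(c + 6)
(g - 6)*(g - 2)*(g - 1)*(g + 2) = g^4 - 7*g^3 + 2*g^2 + 28*g - 24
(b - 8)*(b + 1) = b^2 - 7*b - 8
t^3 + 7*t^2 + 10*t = t*(t + 2)*(t + 5)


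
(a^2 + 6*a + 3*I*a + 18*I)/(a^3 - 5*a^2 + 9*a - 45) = (a + 6)/(a^2 - a*(5 + 3*I) + 15*I)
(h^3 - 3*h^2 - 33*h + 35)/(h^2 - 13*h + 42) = (h^2 + 4*h - 5)/(h - 6)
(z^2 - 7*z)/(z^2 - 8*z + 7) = z/(z - 1)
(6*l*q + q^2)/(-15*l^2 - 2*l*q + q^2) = q*(6*l + q)/(-15*l^2 - 2*l*q + q^2)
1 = 1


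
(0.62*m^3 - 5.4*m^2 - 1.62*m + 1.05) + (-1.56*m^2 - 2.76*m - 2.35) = 0.62*m^3 - 6.96*m^2 - 4.38*m - 1.3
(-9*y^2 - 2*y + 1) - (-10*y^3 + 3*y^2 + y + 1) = 10*y^3 - 12*y^2 - 3*y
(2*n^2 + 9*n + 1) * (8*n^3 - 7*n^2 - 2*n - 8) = 16*n^5 + 58*n^4 - 59*n^3 - 41*n^2 - 74*n - 8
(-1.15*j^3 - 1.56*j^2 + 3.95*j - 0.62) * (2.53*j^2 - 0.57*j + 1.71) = -2.9095*j^5 - 3.2913*j^4 + 8.9162*j^3 - 6.4877*j^2 + 7.1079*j - 1.0602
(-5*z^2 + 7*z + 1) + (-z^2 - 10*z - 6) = -6*z^2 - 3*z - 5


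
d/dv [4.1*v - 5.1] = 4.10000000000000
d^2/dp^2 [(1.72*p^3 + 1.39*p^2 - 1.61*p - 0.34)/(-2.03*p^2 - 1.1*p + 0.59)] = (1.4210854715202e-14*p^5 + 1.4210854715202e-14*p^4 + 11.19455*p^3 + 5.11549800000001*p^2 + 12.53271*p + 2.759298)/(8.365427*p^6 + 13.59897*p^5 + 0.0749070000000032*p^4 - 6.57382*p^3 - 0.0217710000000007*p^2 + 1.14873*p - 0.205379)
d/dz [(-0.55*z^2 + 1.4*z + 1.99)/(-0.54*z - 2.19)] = (0.297*z^2 + 2.409*z - 1.9914)/(0.2916*z^2 + 2.3652*z + 4.7961)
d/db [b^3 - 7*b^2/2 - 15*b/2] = 3*b^2 - 7*b - 15/2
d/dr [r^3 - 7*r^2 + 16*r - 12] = 3*r^2 - 14*r + 16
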